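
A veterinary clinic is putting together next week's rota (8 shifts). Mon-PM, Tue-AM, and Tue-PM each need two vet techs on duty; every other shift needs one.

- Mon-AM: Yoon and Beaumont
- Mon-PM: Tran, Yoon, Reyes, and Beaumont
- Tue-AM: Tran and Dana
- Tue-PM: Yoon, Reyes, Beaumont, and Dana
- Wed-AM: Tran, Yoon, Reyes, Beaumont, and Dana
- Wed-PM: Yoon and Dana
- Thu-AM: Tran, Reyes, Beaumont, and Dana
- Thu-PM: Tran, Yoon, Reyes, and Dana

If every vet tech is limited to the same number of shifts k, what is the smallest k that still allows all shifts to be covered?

3

With 5 vet techs and 11 worker-slots to fill, someone must work at least ⌈11/5⌉ = 3 shifts, so k ≥ 3.
k = 3 works: Mon-AM→Yoon, Mon-PM→Reyes+Beaumont, Tue-AM→Tran+Dana, Tue-PM→Reyes+Beaumont, Wed-AM→Yoon, Wed-PM→Yoon, Thu-AM→Tran, Thu-PM→Tran.
Loads: Tran 3, Yoon 3, Reyes 2, Beaumont 2, Dana 1 — all ≤ 3.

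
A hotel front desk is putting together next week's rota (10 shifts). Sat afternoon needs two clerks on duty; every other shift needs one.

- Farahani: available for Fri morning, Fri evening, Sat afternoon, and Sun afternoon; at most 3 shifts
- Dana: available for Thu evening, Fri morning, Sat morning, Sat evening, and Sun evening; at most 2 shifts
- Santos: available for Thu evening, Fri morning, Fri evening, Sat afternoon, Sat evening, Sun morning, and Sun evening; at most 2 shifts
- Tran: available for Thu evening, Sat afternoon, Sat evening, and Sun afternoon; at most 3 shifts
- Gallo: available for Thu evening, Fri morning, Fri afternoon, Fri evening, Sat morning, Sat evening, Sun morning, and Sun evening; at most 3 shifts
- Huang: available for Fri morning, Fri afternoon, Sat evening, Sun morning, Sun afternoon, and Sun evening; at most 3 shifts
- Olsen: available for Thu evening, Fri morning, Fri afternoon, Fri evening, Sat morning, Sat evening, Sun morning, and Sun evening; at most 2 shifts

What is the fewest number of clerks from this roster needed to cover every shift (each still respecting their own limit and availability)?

11 slots to fill and no one can take more than 3, so at least ⌈11/3⌉ = 4 clerks are needed.
Farahani, Dana, Tran, and Gallo alone can cover everything: Thu evening→Tran, Fri morning→Gallo, Fri afternoon→Gallo, Fri evening→Farahani, Sat morning→Dana, Sat afternoon→Farahani+Tran, Sat evening→Tran, Sun morning→Gallo, Sun afternoon→Farahani, Sun evening→Dana.

4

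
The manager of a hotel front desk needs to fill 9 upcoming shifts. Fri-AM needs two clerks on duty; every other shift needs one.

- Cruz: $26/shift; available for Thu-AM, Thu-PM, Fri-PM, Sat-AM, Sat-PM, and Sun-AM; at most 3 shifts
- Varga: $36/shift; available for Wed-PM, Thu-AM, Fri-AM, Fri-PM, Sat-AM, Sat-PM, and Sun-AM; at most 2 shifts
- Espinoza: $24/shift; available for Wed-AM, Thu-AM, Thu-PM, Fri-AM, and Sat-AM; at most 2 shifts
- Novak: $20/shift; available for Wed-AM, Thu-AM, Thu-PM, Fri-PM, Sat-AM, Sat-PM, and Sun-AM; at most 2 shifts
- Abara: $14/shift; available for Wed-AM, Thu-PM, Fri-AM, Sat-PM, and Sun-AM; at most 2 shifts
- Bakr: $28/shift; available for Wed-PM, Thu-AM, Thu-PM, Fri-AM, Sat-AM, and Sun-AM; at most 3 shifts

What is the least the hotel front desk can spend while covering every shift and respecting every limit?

$222

Picking the cheapest available clerk for each shift independently would cost $182, but that ignores the shift limits.
An optimal schedule: Wed-AM→Abara, Wed-PM→Bakr, Thu-AM→Espinoza, Thu-PM→Cruz, Fri-AM→Abara+Espinoza, Fri-PM→Novak, Sat-AM→Cruz, Sat-PM→Novak, Sun-AM→Cruz.
Total: 14 + 28 + 24 + 26 + 14 + 24 + 20 + 26 + 20 + 26 = $222.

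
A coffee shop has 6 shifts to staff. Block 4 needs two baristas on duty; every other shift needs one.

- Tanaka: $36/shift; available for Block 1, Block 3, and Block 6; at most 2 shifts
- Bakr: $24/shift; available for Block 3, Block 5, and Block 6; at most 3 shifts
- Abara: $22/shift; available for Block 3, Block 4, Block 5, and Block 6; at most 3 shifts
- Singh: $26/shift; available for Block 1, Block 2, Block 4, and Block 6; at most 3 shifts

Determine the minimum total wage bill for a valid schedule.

Block 2 can only be covered by Singh, so that assignment is forced.
Block 4 can only be covered by Abara and Singh, so that assignment is forced.
Picking the cheapest available barista for each shift independently would cost $166, but that ignores the shift limits.
An optimal schedule: Block 1→Singh, Block 2→Singh, Block 3→Abara, Block 4→Abara+Singh, Block 5→Abara, Block 6→Bakr.
Total: 26 + 26 + 22 + 22 + 26 + 22 + 24 = $168.

$168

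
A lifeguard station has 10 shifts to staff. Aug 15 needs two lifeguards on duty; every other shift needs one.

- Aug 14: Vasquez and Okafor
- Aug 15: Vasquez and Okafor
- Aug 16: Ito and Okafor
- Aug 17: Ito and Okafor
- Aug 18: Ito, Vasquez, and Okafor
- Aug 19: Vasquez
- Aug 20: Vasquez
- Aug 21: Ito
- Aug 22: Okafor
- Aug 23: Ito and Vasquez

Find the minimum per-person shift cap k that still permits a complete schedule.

With 3 lifeguards and 11 worker-slots to fill, someone must work at least ⌈11/3⌉ = 4 shifts, so k ≥ 4.
k = 4 works: Aug 14→Vasquez, Aug 15→Vasquez+Okafor, Aug 16→Ito, Aug 17→Ito, Aug 18→Okafor, Aug 19→Vasquez, Aug 20→Vasquez, Aug 21→Ito, Aug 22→Okafor, Aug 23→Ito.
Loads: Ito 4, Vasquez 4, Okafor 3 — all ≤ 4.

4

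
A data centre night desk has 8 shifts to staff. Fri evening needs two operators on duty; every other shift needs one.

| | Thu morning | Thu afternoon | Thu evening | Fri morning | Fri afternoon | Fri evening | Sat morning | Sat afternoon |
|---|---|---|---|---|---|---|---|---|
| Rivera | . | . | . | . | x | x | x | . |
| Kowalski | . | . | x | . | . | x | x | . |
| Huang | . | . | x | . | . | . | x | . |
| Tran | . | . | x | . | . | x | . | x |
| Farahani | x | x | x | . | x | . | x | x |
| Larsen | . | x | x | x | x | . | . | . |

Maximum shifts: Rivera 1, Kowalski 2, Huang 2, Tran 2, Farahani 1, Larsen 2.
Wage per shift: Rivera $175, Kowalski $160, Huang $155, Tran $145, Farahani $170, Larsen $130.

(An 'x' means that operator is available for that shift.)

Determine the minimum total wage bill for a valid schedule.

Thu morning can only be covered by Farahani, so that assignment is forced.
Fri morning can only be covered by Larsen, so that assignment is forced.
Picking the cheapest available operator for each shift independently would cost $1295, but that ignores the shift limits.
An optimal schedule: Thu morning→Farahani, Thu afternoon→Larsen, Thu evening→Huang, Fri morning→Larsen, Fri afternoon→Rivera, Fri evening→Tran+Kowalski, Sat morning→Huang, Sat afternoon→Tran.
Total: 170 + 130 + 155 + 130 + 175 + 145 + 160 + 155 + 145 = $1365.

$1365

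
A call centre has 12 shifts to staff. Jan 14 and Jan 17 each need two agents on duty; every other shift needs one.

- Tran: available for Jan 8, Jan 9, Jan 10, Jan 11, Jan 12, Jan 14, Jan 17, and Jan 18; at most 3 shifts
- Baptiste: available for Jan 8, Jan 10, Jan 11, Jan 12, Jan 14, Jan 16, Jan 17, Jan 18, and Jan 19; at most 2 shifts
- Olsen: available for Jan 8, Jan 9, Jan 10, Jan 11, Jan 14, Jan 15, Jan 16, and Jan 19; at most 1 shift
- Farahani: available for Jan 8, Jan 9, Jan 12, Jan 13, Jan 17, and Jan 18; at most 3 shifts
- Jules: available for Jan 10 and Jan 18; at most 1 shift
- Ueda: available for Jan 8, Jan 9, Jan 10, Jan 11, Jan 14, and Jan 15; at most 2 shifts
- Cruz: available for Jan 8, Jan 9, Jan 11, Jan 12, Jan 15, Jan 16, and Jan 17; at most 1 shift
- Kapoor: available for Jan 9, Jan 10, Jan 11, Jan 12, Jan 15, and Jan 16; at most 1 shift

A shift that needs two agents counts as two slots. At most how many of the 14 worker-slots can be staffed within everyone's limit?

14

Total capacity across all agents is 3+2+1+3+1+2+1+1 = 14, and 14 slots are needed, so at most 14 can be filled.
An assignment achieving 14: Jan 8→Ueda, Jan 9→Ueda, Jan 10→Jules, Jan 11→Kapoor, Jan 12→Farahani, Jan 13→Farahani, Jan 14→Tran+Baptiste, Jan 15→Olsen, Jan 16→Cruz, Jan 17→Tran+Farahani, Jan 18→Tran, Jan 19→Baptiste.
Loads: Tran 3/3, Baptiste 2/2, Olsen 1/1, Farahani 3/3, Jules 1/1, Ueda 2/2, Cruz 1/1, Kapoor 1/1.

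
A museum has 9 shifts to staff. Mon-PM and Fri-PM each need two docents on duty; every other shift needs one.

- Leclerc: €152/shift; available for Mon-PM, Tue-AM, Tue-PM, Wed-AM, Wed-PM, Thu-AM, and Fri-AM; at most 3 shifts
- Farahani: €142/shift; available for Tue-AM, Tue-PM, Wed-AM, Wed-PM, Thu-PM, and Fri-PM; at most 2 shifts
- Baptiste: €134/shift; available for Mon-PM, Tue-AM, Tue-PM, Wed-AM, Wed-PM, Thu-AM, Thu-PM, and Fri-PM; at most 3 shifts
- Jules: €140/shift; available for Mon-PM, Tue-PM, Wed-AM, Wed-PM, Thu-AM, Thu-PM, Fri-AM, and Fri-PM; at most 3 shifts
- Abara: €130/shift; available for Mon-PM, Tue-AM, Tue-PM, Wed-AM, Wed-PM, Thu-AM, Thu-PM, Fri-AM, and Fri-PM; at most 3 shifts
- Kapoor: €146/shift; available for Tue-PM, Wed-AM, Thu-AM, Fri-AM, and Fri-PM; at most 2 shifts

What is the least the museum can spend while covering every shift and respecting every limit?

Picking the cheapest available docent for each shift independently would cost €1438, but that ignores the shift limits.
An optimal schedule: Mon-PM→Baptiste+Jules, Tue-AM→Abara, Tue-PM→Jules, Wed-AM→Farahani, Wed-PM→Baptiste, Thu-AM→Baptiste, Thu-PM→Abara, Fri-AM→Abara, Fri-PM→Jules+Farahani.
Total: 134 + 140 + 130 + 140 + 142 + 134 + 134 + 130 + 130 + 140 + 142 = €1496.

€1496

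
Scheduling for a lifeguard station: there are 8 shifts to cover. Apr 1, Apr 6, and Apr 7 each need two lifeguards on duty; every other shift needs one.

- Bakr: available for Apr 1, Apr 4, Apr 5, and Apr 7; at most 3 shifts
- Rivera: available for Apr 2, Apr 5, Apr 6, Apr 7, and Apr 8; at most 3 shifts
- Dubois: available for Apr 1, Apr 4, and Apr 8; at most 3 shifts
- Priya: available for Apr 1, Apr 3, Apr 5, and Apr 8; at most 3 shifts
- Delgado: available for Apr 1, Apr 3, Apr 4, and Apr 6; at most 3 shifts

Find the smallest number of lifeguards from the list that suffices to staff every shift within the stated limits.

4

11 slots to fill and no one can take more than 3, so at least ⌈11/3⌉ = 4 lifeguards are needed.
Bakr, Rivera, Dubois, and Delgado alone can cover everything: Apr 1→Bakr+Dubois, Apr 2→Rivera, Apr 3→Delgado, Apr 4→Dubois, Apr 5→Bakr, Apr 6→Rivera+Delgado, Apr 7→Bakr+Rivera, Apr 8→Dubois.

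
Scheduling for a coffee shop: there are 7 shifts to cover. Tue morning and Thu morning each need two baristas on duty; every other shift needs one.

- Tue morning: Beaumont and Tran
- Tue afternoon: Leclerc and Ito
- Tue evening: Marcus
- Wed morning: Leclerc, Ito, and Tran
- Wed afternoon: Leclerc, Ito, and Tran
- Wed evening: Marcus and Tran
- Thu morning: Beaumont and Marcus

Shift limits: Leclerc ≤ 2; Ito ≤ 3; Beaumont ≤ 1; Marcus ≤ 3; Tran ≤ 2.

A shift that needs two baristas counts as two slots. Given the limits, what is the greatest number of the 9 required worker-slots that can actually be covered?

Total capacity across all baristas is 2+3+1+3+2 = 11, and 9 slots are needed, so at most 9 can be filled.
Shifts {Tue morning, Thu morning} need 4 slots but only Beaumont, Marcus, and Tran are available for them, supplying at most 3 — so at least 1 slot must go unfilled.
An assignment achieving 8: Tue morning→Beaumont+Tran, Tue afternoon→Leclerc, Tue evening→Marcus, Wed morning→Leclerc, Wed afternoon→Ito, Wed evening→Marcus, Thu morning→Marcus.
Loads: Leclerc 2/2, Ito 1/3, Beaumont 1/1, Marcus 3/3, Tran 1/2.

8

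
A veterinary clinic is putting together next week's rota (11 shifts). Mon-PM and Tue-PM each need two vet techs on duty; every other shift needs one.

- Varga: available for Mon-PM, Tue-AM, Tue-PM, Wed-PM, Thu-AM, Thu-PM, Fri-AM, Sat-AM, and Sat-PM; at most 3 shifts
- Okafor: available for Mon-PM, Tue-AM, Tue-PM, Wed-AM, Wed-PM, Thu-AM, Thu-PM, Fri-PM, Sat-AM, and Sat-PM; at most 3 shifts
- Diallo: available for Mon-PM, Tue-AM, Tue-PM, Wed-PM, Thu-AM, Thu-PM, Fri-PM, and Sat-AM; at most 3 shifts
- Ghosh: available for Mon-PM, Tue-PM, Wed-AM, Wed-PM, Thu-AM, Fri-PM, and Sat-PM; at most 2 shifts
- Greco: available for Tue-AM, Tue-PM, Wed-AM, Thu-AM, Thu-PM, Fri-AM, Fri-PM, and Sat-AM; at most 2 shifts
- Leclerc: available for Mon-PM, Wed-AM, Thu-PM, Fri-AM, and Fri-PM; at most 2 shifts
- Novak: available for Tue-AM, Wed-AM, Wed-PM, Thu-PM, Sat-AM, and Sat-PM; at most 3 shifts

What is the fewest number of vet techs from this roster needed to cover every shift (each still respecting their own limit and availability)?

13 slots to fill and no one can take more than 3, so at least ⌈13/3⌉ = 5 vet techs are needed.
Varga, Okafor, Diallo, Ghosh, and Greco alone can cover everything: Mon-PM→Diallo+Ghosh, Tue-AM→Varga, Tue-PM→Ghosh+Greco, Wed-AM→Okafor, Wed-PM→Okafor, Thu-AM→Greco, Thu-PM→Okafor, Fri-AM→Varga, Fri-PM→Diallo, Sat-AM→Diallo, Sat-PM→Varga.

5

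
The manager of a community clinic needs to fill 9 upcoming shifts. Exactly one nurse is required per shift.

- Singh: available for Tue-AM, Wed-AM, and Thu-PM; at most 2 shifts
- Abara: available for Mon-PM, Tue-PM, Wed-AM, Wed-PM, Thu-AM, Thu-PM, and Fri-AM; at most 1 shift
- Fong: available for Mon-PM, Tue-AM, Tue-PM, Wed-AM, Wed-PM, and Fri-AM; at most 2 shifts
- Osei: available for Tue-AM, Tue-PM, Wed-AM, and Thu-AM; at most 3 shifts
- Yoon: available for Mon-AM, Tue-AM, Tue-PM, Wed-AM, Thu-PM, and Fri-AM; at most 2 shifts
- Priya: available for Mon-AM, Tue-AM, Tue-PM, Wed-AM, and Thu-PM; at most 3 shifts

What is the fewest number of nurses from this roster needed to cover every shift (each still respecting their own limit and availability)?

9 slots to fill and no one can take more than 3, so at least ⌈9/3⌉ = 3 nurses are needed.
Any 3 nurses together have capacity at most 3+3+2 = 8 < 9 slots, so 3 can never suffice.
Singh, Fong, Osei, and Yoon alone can cover everything: Mon-AM→Yoon, Mon-PM→Fong, Tue-AM→Singh, Tue-PM→Osei, Wed-AM→Osei, Wed-PM→Fong, Thu-AM→Osei, Thu-PM→Singh, Fri-AM→Yoon.

4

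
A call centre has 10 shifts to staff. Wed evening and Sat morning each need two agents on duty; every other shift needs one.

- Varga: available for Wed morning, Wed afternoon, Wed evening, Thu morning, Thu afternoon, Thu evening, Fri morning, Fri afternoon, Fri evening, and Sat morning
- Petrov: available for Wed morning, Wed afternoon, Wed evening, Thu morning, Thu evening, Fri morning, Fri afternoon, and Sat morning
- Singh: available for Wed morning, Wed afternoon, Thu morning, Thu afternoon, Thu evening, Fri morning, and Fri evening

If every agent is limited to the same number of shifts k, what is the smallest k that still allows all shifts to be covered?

With 3 agents and 12 worker-slots to fill, someone must work at least ⌈12/3⌉ = 4 shifts, so k ≥ 4.
k = 4 works: Wed morning→Petrov, Wed afternoon→Petrov, Wed evening→Varga+Petrov, Thu morning→Singh, Thu afternoon→Varga, Thu evening→Singh, Fri morning→Singh, Fri afternoon→Varga, Fri evening→Singh, Sat morning→Varga+Petrov.
Loads: Varga 4, Petrov 4, Singh 4 — all ≤ 4.

4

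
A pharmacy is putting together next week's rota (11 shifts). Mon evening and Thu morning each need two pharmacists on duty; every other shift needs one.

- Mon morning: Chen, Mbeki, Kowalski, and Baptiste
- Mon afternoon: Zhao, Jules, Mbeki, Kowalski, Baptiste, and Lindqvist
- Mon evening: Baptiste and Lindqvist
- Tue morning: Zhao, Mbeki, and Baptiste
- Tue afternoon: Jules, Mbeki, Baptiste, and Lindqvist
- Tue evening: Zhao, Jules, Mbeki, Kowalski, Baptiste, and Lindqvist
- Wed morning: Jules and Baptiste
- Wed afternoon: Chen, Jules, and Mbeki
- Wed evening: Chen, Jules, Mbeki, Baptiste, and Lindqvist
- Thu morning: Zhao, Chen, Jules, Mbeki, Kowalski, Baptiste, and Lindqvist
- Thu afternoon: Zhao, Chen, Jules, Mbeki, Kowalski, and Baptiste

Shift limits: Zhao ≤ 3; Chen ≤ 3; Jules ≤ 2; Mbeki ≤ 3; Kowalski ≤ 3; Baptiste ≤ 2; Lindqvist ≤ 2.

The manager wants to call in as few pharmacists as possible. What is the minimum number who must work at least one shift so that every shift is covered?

5

13 slots to fill and no one can take more than 3, so at least ⌈13/3⌉ = 5 pharmacists are needed.
Zhao, Chen, Mbeki, Baptiste, and Lindqvist alone can cover everything: Mon morning→Chen, Mon afternoon→Zhao, Mon evening→Baptiste+Lindqvist, Tue morning→Zhao, Tue afternoon→Mbeki, Tue evening→Zhao, Wed morning→Baptiste, Wed afternoon→Chen, Wed evening→Chen, Thu morning→Mbeki+Lindqvist, Thu afternoon→Mbeki.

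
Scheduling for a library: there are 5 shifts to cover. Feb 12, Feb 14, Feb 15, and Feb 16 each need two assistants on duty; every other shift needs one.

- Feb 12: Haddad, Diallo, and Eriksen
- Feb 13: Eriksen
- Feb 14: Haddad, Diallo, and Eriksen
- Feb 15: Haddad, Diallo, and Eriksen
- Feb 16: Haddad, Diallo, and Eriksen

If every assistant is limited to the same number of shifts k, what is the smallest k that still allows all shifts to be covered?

3

With 3 assistants and 9 worker-slots to fill, someone must work at least ⌈9/3⌉ = 3 shifts, so k ≥ 3.
k = 3 works: Feb 12→Haddad+Diallo, Feb 13→Eriksen, Feb 14→Haddad+Diallo, Feb 15→Haddad+Eriksen, Feb 16→Diallo+Eriksen.
Loads: Haddad 3, Diallo 3, Eriksen 3 — all ≤ 3.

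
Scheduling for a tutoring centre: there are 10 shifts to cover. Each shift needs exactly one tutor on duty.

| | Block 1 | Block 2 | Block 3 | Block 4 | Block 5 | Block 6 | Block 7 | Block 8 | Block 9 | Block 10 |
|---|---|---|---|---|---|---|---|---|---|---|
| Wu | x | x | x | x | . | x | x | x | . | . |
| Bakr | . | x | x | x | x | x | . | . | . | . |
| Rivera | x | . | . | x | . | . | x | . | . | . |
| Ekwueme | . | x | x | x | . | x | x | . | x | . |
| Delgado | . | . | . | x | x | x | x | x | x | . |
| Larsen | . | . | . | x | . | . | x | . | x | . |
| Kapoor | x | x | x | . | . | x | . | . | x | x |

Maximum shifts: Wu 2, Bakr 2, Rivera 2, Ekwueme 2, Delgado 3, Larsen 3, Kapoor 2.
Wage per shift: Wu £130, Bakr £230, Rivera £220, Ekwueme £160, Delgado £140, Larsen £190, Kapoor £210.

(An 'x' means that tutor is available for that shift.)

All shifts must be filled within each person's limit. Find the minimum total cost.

Block 10 can only be covered by Kapoor, so that assignment is forced.
Picking the cheapest available tutor for each shift independently would cost £1400, but that ignores the shift limits.
An optimal schedule: Block 1→Wu, Block 2→Ekwueme, Block 3→Ekwueme, Block 4→Larsen, Block 5→Delgado, Block 6→Delgado, Block 7→Larsen, Block 8→Wu, Block 9→Delgado, Block 10→Kapoor.
Total: 130 + 160 + 160 + 190 + 140 + 140 + 190 + 130 + 140 + 210 = £1590.

£1590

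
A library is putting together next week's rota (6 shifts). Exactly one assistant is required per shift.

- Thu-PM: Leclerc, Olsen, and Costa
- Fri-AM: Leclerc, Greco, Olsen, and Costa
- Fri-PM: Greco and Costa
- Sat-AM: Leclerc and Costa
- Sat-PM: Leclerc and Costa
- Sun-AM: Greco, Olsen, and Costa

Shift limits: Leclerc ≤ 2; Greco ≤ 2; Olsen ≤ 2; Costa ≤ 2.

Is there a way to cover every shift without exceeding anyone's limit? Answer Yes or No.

Yes

One valid schedule: Thu-PM→Olsen, Fri-AM→Olsen, Fri-PM→Greco, Sat-AM→Leclerc, Sat-PM→Leclerc, Sun-AM→Greco.
Loads: Leclerc 2/2, Greco 2/2, Olsen 2/2, Costa 0/2 — all within limits.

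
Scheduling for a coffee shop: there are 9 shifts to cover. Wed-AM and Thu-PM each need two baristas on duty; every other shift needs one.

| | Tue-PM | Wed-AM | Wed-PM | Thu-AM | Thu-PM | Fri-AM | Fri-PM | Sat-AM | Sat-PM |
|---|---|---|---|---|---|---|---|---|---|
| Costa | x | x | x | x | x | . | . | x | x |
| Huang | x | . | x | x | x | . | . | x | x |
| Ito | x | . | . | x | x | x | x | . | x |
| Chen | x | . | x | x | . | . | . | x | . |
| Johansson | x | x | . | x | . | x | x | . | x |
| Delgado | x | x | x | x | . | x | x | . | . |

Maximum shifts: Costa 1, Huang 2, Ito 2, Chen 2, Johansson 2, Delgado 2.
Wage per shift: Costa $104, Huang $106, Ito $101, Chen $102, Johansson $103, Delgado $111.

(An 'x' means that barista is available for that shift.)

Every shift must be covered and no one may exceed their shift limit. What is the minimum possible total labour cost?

Picking the cheapest available barista for each shift independently would cost $1121, but that ignores the shift limits.
An optimal schedule: Tue-PM→Delgado, Wed-AM→Costa+Johansson, Wed-PM→Chen, Thu-AM→Delgado, Thu-PM→Huang+Ito, Fri-AM→Ito, Fri-PM→Johansson, Sat-AM→Chen, Sat-PM→Huang.
Total: 111 + 104 + 103 + 102 + 111 + 106 + 101 + 101 + 103 + 102 + 106 = $1150.

$1150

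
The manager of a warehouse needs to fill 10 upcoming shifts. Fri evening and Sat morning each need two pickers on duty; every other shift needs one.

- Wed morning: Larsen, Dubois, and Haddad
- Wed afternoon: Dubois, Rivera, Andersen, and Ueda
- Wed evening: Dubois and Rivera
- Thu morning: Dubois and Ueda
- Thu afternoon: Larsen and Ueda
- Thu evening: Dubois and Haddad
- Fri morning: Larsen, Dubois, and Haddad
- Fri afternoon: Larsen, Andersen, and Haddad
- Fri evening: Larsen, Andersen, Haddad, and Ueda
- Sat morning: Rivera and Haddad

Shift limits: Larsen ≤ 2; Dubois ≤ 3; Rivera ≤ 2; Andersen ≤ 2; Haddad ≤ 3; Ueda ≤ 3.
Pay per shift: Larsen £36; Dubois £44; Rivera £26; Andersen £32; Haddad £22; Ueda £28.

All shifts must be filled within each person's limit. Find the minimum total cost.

£338

Sat morning can only be covered by Rivera and Haddad, so that assignment is forced.
Picking the cheapest available picker for each shift independently would cost £294, but that ignores the shift limits.
An optimal schedule: Wed morning→Haddad, Wed afternoon→Ueda, Wed evening→Rivera, Thu morning→Ueda, Thu afternoon→Ueda, Thu evening→Haddad, Fri morning→Larsen, Fri afternoon→Andersen, Fri evening→Andersen+Larsen, Sat morning→Haddad+Rivera.
Total: 22 + 28 + 26 + 28 + 28 + 22 + 36 + 32 + 32 + 36 + 22 + 26 = £338.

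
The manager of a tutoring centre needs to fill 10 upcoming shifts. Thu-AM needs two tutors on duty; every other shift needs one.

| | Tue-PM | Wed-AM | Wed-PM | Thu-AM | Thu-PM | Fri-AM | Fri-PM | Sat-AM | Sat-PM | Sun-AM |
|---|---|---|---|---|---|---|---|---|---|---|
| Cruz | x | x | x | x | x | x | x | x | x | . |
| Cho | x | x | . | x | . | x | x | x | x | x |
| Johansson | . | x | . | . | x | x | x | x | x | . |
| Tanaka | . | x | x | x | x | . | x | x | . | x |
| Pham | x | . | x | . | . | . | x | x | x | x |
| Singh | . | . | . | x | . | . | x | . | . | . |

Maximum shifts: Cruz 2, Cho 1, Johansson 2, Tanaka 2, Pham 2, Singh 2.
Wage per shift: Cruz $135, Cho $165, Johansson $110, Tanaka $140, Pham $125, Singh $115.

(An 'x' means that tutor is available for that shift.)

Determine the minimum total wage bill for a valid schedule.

Picking the cheapest available tutor for each shift independently would cost $1285, but that ignores the shift limits.
An optimal schedule: Tue-PM→Cruz, Wed-AM→Johansson, Wed-PM→Cruz, Thu-AM→Tanaka+Singh, Thu-PM→Johansson, Fri-AM→Cho, Fri-PM→Singh, Sat-AM→Pham, Sat-PM→Pham, Sun-AM→Tanaka.
Total: 135 + 110 + 135 + 140 + 115 + 110 + 165 + 115 + 125 + 125 + 140 = $1415.

$1415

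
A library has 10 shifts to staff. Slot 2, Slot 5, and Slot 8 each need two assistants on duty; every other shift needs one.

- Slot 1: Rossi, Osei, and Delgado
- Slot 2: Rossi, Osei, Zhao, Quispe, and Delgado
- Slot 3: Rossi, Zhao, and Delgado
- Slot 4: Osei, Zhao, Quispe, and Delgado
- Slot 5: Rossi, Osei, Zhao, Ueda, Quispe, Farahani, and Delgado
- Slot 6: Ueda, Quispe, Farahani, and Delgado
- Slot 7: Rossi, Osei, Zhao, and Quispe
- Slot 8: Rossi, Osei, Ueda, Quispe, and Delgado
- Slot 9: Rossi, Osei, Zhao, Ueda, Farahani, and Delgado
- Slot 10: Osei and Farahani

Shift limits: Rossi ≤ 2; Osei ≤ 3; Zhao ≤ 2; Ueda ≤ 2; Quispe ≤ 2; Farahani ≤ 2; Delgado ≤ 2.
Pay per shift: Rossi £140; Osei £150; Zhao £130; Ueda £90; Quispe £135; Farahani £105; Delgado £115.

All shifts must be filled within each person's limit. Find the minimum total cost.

£1580

Picking the cheapest available assistant for each shift independently would cost £1405, but that ignores the shift limits.
An optimal schedule: Slot 1→Delgado, Slot 2→Quispe+Rossi, Slot 3→Delgado, Slot 4→Zhao, Slot 5→Farahani+Osei, Slot 6→Ueda, Slot 7→Zhao, Slot 8→Quispe+Rossi, Slot 9→Ueda, Slot 10→Farahani.
Total: 115 + 135 + 140 + 115 + 130 + 105 + 150 + 90 + 130 + 135 + 140 + 90 + 105 = £1580.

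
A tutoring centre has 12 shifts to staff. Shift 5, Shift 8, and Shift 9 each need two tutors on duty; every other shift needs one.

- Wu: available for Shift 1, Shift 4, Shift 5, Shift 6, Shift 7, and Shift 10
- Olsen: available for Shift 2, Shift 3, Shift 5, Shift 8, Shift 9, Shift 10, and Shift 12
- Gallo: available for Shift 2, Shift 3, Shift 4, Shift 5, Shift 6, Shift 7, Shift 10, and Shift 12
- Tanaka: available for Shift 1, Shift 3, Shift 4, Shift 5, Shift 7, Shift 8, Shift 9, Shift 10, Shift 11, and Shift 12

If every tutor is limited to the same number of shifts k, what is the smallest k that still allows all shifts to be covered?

With 4 tutors and 15 worker-slots to fill, someone must work at least ⌈15/4⌉ = 4 shifts, so k ≥ 4.
k = 4 works: Shift 1→Wu, Shift 2→Olsen, Shift 3→Olsen, Shift 4→Wu, Shift 5→Gallo+Tanaka, Shift 6→Wu, Shift 7→Wu, Shift 8→Olsen+Tanaka, Shift 9→Olsen+Tanaka, Shift 10→Gallo, Shift 11→Tanaka, Shift 12→Gallo.
Loads: Wu 4, Olsen 4, Gallo 3, Tanaka 4 — all ≤ 4.

4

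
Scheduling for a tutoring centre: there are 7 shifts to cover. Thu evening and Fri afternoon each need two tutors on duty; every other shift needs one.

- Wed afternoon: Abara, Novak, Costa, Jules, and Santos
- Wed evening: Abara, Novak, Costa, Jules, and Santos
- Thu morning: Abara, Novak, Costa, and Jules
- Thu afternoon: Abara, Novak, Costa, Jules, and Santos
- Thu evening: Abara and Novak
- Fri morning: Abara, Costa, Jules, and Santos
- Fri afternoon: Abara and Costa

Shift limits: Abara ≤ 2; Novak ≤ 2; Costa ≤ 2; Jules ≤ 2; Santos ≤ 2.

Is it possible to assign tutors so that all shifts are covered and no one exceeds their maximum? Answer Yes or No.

Yes

Thu evening can only be covered by Abara and Novak, so that assignment is forced.
Fri afternoon can only be covered by Abara and Costa, so that assignment is forced.
One valid schedule: Wed afternoon→Jules, Wed evening→Jules, Thu morning→Novak, Thu afternoon→Santos, Thu evening→Abara+Novak, Fri morning→Costa, Fri afternoon→Abara+Costa.
Loads: Abara 2/2, Novak 2/2, Costa 2/2, Jules 2/2, Santos 1/2 — all within limits.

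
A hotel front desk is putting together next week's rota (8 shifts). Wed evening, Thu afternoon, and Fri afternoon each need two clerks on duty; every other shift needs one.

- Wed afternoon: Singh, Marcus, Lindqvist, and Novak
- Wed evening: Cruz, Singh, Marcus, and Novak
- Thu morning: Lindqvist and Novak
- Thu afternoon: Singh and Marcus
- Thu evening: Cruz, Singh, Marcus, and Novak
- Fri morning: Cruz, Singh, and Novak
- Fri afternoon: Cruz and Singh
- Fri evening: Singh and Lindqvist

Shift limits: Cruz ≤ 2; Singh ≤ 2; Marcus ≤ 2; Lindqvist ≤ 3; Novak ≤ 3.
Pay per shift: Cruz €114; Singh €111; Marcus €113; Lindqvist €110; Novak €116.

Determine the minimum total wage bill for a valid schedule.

€1238

Thu afternoon can only be covered by Singh and Marcus, so that assignment is forced.
Fri afternoon can only be covered by Cruz and Singh, so that assignment is forced.
Picking the cheapest available clerk for each shift independently would cost €1225, but that ignores the shift limits.
An optimal schedule: Wed afternoon→Lindqvist, Wed evening→Marcus+Novak, Thu morning→Lindqvist, Thu afternoon→Singh+Marcus, Thu evening→Novak, Fri morning→Cruz, Fri afternoon→Cruz+Singh, Fri evening→Lindqvist.
Total: 110 + 113 + 116 + 110 + 111 + 113 + 116 + 114 + 114 + 111 + 110 = €1238.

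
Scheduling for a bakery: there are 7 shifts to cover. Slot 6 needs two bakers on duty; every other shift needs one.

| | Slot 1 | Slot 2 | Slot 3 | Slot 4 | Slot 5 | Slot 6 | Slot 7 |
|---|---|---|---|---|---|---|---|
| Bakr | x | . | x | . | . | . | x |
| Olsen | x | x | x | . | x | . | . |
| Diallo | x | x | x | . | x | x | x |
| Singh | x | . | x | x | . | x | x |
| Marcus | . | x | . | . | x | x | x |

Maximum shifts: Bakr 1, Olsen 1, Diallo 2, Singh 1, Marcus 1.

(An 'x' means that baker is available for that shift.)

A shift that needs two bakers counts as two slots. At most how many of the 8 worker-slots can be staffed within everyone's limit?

Total capacity across all bakers is 1+1+2+1+1 = 6, and 8 slots are needed, so at most 6 can be filled.
An assignment achieving 6: Slot 1→Bakr, Slot 2→Olsen, Slot 4→Singh, Slot 5→Diallo, Slot 6→Diallo+Marcus.
Loads: Bakr 1/1, Olsen 1/1, Diallo 2/2, Singh 1/1, Marcus 1/1.

6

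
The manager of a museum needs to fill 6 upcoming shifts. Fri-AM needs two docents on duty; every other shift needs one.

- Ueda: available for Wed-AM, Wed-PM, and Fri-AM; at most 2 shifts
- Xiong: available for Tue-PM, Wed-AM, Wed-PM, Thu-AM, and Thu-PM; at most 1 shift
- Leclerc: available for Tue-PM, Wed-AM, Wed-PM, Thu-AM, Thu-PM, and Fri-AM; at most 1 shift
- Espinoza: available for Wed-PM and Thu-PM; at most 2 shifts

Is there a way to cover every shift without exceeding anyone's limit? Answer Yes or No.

No

Shifts {Tue-PM, Thu-AM, Fri-AM} need 4 worker-slots in total, but the docents available for any of those shifts (Ueda, Xiong, and Leclerc) can supply at most 3 among them. So no valid schedule exists.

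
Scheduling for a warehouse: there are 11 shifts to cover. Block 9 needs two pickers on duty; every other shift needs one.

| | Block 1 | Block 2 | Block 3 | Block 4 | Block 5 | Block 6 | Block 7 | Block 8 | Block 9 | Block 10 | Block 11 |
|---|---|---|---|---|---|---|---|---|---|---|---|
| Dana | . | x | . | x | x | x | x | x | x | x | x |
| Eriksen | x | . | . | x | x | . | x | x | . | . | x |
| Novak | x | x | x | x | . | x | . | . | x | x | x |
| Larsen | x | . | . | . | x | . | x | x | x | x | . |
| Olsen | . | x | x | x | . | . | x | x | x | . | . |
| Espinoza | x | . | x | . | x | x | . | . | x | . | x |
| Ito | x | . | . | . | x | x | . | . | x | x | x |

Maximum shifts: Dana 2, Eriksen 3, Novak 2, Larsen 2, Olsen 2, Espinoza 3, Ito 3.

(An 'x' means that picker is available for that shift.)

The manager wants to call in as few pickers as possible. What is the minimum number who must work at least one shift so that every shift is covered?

12 slots to fill and no one can take more than 3, so at least ⌈12/3⌉ = 4 pickers are needed.
Any 4 pickers together have capacity at most 3+3+3+2 = 11 < 12 slots, so 4 can never suffice.
Dana, Eriksen, Novak, Larsen, and Espinoza alone can cover everything: Block 1→Eriksen, Block 2→Dana, Block 3→Novak, Block 4→Dana, Block 5→Espinoza, Block 6→Novak, Block 7→Eriksen, Block 8→Eriksen, Block 9→Larsen+Espinoza, Block 10→Larsen, Block 11→Espinoza.

5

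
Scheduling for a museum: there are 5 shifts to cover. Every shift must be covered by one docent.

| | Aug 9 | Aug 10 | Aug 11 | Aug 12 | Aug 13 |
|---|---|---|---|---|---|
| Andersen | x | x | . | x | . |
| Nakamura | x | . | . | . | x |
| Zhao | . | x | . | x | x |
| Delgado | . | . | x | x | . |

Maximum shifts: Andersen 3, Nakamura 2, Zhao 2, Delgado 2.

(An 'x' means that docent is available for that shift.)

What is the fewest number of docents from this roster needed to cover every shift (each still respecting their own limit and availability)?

5 slots to fill and no one can take more than 3, so at least ⌈5/3⌉ = 2 docents are needed.
No set of 2 docents can cover every shift (each such set leaves at least one shift with no one available or exceeds a cap).
Andersen, Nakamura, and Delgado alone can cover everything: Aug 9→Andersen, Aug 10→Andersen, Aug 11→Delgado, Aug 12→Andersen, Aug 13→Nakamura.

3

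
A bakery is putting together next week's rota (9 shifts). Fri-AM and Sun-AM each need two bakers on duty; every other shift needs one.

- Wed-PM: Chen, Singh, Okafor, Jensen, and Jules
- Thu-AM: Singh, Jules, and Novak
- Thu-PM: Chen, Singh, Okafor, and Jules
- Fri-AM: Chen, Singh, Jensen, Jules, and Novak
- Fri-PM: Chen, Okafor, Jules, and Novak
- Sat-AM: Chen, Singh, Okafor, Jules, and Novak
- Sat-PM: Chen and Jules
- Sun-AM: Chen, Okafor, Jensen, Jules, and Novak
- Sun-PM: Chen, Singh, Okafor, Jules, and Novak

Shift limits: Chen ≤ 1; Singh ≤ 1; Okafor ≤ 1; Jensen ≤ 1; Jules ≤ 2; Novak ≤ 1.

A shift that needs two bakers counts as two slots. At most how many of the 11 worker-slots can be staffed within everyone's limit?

7

Total capacity across all bakers is 1+1+1+1+2+1 = 7, and 11 slots are needed, so at most 7 can be filled.
An assignment achieving 7: Wed-PM→Jensen, Thu-AM→Singh, Thu-PM→Okafor, Fri-AM→Jules+Novak, Fri-PM→Jules, Sat-PM→Chen.
Loads: Chen 1/1, Singh 1/1, Okafor 1/1, Jensen 1/1, Jules 2/2, Novak 1/1.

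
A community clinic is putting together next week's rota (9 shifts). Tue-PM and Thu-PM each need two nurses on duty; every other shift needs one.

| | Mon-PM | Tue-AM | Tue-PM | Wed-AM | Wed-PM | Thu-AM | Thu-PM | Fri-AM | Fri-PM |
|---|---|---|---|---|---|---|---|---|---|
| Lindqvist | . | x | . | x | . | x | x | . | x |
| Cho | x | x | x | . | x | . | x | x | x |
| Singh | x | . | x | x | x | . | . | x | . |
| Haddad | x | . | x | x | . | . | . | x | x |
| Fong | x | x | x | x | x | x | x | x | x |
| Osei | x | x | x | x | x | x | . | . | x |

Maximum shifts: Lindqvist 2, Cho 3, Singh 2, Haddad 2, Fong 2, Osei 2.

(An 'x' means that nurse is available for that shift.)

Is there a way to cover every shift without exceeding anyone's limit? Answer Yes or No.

One valid schedule: Mon-PM→Singh, Tue-AM→Cho, Tue-PM→Fong+Osei, Wed-AM→Haddad, Wed-PM→Cho, Thu-AM→Lindqvist, Thu-PM→Lindqvist+Cho, Fri-AM→Singh, Fri-PM→Haddad.
Loads: Lindqvist 2/2, Cho 3/3, Singh 2/2, Haddad 2/2, Fong 1/2, Osei 1/2 — all within limits.

Yes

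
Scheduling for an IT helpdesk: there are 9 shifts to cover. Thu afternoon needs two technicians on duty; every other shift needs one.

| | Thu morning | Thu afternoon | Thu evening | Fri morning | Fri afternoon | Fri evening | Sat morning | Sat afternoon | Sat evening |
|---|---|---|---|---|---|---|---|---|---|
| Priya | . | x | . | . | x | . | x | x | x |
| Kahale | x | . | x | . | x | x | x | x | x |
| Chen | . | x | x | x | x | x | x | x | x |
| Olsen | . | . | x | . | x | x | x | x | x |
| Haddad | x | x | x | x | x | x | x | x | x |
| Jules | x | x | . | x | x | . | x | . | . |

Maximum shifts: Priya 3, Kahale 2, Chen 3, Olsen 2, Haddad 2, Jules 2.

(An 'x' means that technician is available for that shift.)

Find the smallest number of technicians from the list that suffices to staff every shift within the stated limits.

10 slots to fill and no one can take more than 3, so at least ⌈10/3⌉ = 4 technicians are needed.
Priya, Kahale, Chen, and Olsen alone can cover everything: Thu morning→Kahale, Thu afternoon→Priya+Chen, Thu evening→Kahale, Fri morning→Chen, Fri afternoon→Priya, Fri evening→Chen, Sat morning→Priya, Sat afternoon→Olsen, Sat evening→Olsen.

4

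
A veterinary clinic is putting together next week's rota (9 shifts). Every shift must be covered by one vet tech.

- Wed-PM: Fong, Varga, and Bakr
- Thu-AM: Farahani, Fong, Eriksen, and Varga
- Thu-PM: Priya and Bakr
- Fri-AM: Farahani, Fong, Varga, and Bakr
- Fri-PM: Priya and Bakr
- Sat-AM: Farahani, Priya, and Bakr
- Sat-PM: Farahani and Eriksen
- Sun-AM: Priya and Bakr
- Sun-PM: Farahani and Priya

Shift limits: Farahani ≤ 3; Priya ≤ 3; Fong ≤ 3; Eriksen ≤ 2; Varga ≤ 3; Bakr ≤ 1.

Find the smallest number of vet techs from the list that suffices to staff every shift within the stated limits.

3

9 slots to fill and no one can take more than 3, so at least ⌈9/3⌉ = 3 vet techs are needed.
Farahani, Priya, and Fong alone can cover everything: Wed-PM→Fong, Thu-AM→Fong, Thu-PM→Priya, Fri-AM→Fong, Fri-PM→Priya, Sat-AM→Farahani, Sat-PM→Farahani, Sun-AM→Priya, Sun-PM→Farahani.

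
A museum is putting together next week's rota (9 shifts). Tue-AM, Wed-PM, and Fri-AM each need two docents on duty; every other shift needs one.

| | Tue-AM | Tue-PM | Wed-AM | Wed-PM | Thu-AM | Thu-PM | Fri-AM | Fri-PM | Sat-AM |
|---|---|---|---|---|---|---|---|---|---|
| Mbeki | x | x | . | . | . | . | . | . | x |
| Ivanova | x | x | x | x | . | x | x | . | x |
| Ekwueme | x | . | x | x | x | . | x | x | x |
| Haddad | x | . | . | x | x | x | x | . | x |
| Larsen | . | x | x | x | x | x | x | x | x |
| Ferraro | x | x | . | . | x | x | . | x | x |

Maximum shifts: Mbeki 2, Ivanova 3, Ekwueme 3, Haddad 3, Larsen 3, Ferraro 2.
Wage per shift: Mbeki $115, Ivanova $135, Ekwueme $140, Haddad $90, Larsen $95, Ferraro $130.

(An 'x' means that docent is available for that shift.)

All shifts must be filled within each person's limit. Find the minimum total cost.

$1315

Picking the cheapest available docent for each shift independently would cost $1130, but that ignores the shift limits.
An optimal schedule: Tue-AM→Mbeki+Ferraro, Tue-PM→Larsen, Wed-AM→Larsen, Wed-PM→Haddad+Ivanova, Thu-AM→Haddad, Thu-PM→Ferraro, Fri-AM→Haddad+Ivanova, Fri-PM→Larsen, Sat-AM→Mbeki.
Total: 115 + 130 + 95 + 95 + 90 + 135 + 90 + 130 + 90 + 135 + 95 + 115 = $1315.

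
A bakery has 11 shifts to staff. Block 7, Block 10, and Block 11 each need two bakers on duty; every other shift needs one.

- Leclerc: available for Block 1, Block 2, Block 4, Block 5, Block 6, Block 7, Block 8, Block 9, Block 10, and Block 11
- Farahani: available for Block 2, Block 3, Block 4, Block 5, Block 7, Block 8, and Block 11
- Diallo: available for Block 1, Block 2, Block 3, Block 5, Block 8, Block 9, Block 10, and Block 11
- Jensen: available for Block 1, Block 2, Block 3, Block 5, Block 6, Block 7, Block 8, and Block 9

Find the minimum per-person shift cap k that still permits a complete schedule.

4

With 4 bakers and 14 worker-slots to fill, someone must work at least ⌈14/4⌉ = 4 shifts, so k ≥ 4.
k = 4 works: Block 1→Leclerc, Block 2→Farahani, Block 3→Farahani, Block 4→Leclerc, Block 5→Diallo, Block 6→Leclerc, Block 7→Farahani+Jensen, Block 8→Jensen, Block 9→Diallo, Block 10→Leclerc+Diallo, Block 11→Farahani+Diallo.
Loads: Leclerc 4, Farahani 4, Diallo 4, Jensen 2 — all ≤ 4.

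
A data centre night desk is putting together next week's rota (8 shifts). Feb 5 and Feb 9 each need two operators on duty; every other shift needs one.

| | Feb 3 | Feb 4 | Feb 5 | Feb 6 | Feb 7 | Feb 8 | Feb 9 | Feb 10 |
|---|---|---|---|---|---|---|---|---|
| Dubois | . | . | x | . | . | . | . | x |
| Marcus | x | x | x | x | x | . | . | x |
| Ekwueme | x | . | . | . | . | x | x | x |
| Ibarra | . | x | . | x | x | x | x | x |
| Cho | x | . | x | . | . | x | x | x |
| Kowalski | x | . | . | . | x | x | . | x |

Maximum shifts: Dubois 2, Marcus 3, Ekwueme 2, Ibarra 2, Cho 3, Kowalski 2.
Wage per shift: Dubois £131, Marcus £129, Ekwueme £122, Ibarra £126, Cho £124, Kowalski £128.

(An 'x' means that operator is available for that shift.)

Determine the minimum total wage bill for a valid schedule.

£1253

Picking the cheapest available operator for each shift independently would cost £1243, but that ignores the shift limits.
An optimal schedule: Feb 3→Ekwueme, Feb 4→Ibarra, Feb 5→Cho+Marcus, Feb 6→Ibarra, Feb 7→Kowalski, Feb 8→Cho, Feb 9→Ekwueme+Cho, Feb 10→Kowalski.
Total: 122 + 126 + 124 + 129 + 126 + 128 + 124 + 122 + 124 + 128 = £1253.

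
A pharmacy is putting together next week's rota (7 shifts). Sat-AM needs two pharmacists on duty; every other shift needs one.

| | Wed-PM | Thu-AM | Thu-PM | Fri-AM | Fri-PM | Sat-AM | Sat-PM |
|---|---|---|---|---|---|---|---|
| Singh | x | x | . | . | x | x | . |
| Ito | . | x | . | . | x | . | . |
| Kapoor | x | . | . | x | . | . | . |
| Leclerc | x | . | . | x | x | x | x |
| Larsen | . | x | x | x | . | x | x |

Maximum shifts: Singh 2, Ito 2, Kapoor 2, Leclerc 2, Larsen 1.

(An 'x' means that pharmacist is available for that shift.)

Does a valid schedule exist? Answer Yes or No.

Thu-PM can only be covered by Larsen, so that assignment is forced.
One valid schedule: Wed-PM→Singh, Thu-AM→Ito, Thu-PM→Larsen, Fri-AM→Kapoor, Fri-PM→Ito, Sat-AM→Singh+Leclerc, Sat-PM→Leclerc.
Loads: Singh 2/2, Ito 2/2, Kapoor 1/2, Leclerc 2/2, Larsen 1/1 — all within limits.

Yes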